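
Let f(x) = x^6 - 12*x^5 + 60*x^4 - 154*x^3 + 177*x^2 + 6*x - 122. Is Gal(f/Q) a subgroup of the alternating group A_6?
No

The polynomial is irreducible of degree 6 over Q. Its discriminant is 304930925568, which is not a perfect square. A Galois group lies in the alternating group exactly when the discriminant is a square in Q, so the Galois group (D_6) is not contained in A_6.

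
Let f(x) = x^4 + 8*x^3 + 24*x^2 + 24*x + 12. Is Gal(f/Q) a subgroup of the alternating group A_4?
Yes

The polynomial is irreducible of degree 4 over Q. Its discriminant is 331776 = 576^2, a perfect square. A Galois group lies in the alternating group exactly when the discriminant is a square in Q, so the Galois group (A_4) is contained in A_4.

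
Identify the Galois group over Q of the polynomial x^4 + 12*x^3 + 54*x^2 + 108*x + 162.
The polynomial is an irreducible quartic over Q and its discriminant is 136048896 = 11664^2, a perfect square, so the Galois group is contained in A_4. The resolvent cubic y^3 - 54*y^2 + 648*y splits completely over Q, which gives the Klein four-group V_4.

V_4, the Klein four-group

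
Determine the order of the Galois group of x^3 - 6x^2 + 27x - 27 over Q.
The degree of the splitting field over Q equals the order of the Galois group, so first determine the group. The polynomial is an irreducible cubic over Q and its discriminant is -16767, which is not a perfect square. For an irreducible cubic, a non-square discriminant gives Galois group S_3. The Galois group S_3 (3T2) has order 6, so the splitting field has degree 6 over Q.

6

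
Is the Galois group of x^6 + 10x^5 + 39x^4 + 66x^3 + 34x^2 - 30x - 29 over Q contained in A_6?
The polynomial is irreducible of degree 6 over Q. Its discriminant is 13191900736 = 114856^2, a perfect square. A Galois group lies in the alternating group exactly when the discriminant is a square in Q, so the Galois group (A_4) is contained in A_6.

Yes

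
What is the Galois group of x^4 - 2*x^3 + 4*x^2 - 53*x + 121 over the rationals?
4T1: C_4

The polynomial is an irreducible quartic over Q and its discriminant is 131328125, which is not a perfect square, so the Galois group is not contained in A_4. The resolvent cubic y^3 - 4*y^2 - 378*y - 1357 has exactly one rational root, so the Galois group is C_4 or D_4. The quartic becomes reducible over Q(sqrt(disc)), so the group is C_4.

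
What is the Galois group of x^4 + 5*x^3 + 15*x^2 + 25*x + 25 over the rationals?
C_4, the cyclic group of order 4

The polynomial is an irreducible quartic over Q and its discriminant is 78125, which is not a perfect square, so the Galois group is not contained in A_4. The resolvent cubic y^3 - 15*y^2 + 25*y + 250 has exactly one rational root, so the Galois group is C_4 or D_4. The quartic becomes reducible over Q(sqrt(disc)), so the group is C_4.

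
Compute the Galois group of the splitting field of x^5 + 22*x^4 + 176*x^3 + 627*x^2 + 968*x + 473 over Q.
The polynomial f is an irreducible quintic over Q, so G = Gal(f/Q) is a transitive subgroup of S_5: one of C_5 (5T1, order 5), D_5 (5T2, order 10), F_20 (5T3, order 20), A_5 (5T4, order 60) or S_5 (5T5, order 120). The discriminant of f is 115971361 = 10769^2, a perfect square, so G is contained in A_5. The transitive groups of degree 5 contained in A_5 are: C_5 (5T1, order 5), D_5 (5T2, order 10), A_5 (5T4, order 60). By Dedekind's theorem, for a prime p not dividing disc(f) the degrees of the irreducible factors of f mod p form the cycle type of an element of G. Factoring f modulo the 14 such primes p <= 47 (skipping 11, which divides the discriminant), each new pattern first appears at: mod 2: f = (x^5 + x^2 + 1), pattern 5; mod 23: f = (x + 1)(x + 4)(x + 10)(x + 14)(x + 16), pattern 1+1+1+1+1. No other pattern occurs in this range, so the set of observed cycle types is {5, 1+1+1+1+1}. The candidates containing elements of all these cycle types are C_5 (5T1) of order 5, D_5 (5T2) of order 10, A_5 (5T4) of order 60; the others are excluded. The observed types are precisely the cycle types that occur in C_5 (5T1). Each of the other remaining candidates has further cycle types, and by the Chebotarev density theorem the matching factorization patterns would occur for a proportion of primes equal to their share of the group: D_5 (5T2) additionally contains elements of type 2+2+1 (5 of its 10 elements, about 50% of primes); A_5 (5T4) additionally contains elements of type 3+1+1, 2+2+1 (35 of its 60 elements, about 58% of primes). None of the 14 primes tested shows any such pattern (for each of these groups the chance of that is below 10^-4), which rules them out. Hence G = C_5 (5T1), of order 5.

C_5 (order 5)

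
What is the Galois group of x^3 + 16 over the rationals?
The polynomial is an irreducible cubic over Q and its discriminant is -6912, which is not a perfect square. For an irreducible cubic, a non-square discriminant gives Galois group S_3.

S_3 (order 6)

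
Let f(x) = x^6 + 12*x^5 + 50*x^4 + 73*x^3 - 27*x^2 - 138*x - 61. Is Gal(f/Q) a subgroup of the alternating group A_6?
The polynomial is irreducible of degree 6 over Q. Its discriminant is 30991489 = 5567^2, a perfect square. A Galois group lies in the alternating group exactly when the discriminant is a square in Q, so the Galois group (PSL(2,5)) is contained in A_6.

Yes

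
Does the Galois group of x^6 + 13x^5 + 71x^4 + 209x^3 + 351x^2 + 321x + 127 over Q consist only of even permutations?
The polynomial is irreducible of degree 6 over Q. Its discriminant is -16807, which is not a perfect square. A Galois group lies in the alternating group exactly when the discriminant is a square in Q, so the Galois group (C_6) is not contained in A_6.

No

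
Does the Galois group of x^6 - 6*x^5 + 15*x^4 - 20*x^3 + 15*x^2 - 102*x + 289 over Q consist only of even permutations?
The polynomial is irreducible of degree 6 over Q. Its discriminant is -9727331052552192, which is not a perfect square. A Galois group lies in the alternating group exactly when the discriminant is a square in Q, so the Galois group ((S_3 x S_3) : C_2) is not contained in A_6.

No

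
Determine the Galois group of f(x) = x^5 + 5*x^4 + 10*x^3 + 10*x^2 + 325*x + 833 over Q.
The polynomial f is an irreducible quintic over Q, so G = Gal(f/Q) is a transitive subgroup of S_5: one of C_5 (5T1, order 5), D_5 (5T2, order 10), F_20 (5T3, order 20), A_5 (5T4, order 60) or S_5 (5T5, order 120). The discriminant of f is 1073741824000000 = 32768000^2, a perfect square, so G is contained in A_5. The transitive groups of degree 5 contained in A_5 are: C_5 (5T1, order 5), D_5 (5T2, order 10), A_5 (5T4, order 60). By Dedekind's theorem, for a prime p not dividing disc(f) the degrees of the irreducible factors of f mod p form the cycle type of an element of G. Factoring f modulo the 2 such primes p <= 7 (skipping 2, 5, which divide the discriminant), each new pattern first appears at: mod 3: f = (x^5 + 2x^4 + x^3 + x^2 + x + 2), pattern 5; mod 7: f = (x)(x + 5)(x^3 + 3x + 2), pattern 3+1+1. No other pattern occurs in this range, so the set of observed cycle types is {5, 3+1+1}. Among the candidates above, the only group containing elements of all these cycle types is A_5 (5T4) — each of C_5 (5T1), D_5 (5T2) lacks at least one of them. Hence G = A_5 (5T4), of order 60.

A_5, the alternating group on 5 letters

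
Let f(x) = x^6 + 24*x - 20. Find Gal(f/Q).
The polynomial f is an irreducible sextic over Q, so G = Gal(f/Q) is one of the 16 transitive subgroups 6T1, ..., 6T16 of S_6. The discriminant of f is 746496000000 = 864000^2, a perfect square, so G is contained in A_6. The transitive groups of degree 6 contained in A_6 are: A_4 (6T4, order 12), S_4 (6T7, order 24), (C_3 x C_3) : C_4 (6T10, order 36), PSL(2,5) (6T12, order 60), A_6 (6T15, order 360). By Dedekind's theorem, for a prime p not dividing disc(f) the degrees of the irreducible factors of f mod p form the cycle type of an element of G. Factoring f modulo the 6 such primes p <= 23 (skipping 2, 3, 5, which divide the discriminant), each new pattern first appears at: mod 7: f = (x + 3)(x^5 + 4x^4 + 2x^3 + x^2 + 4x + 5), pattern 5+1; mod 23: f = (x + 7)(x + 12)(x + 21)(x^3 + 6x^2 + 13x + 16), pattern 3+1+1+1. No other pattern occurs in this range, so the set of observed cycle types is {5+1, 3+1+1+1}. Among the candidates above, the only group containing elements of all these cycle types is A_6 (6T15) — each of A_4 (6T4), S_4 (6T7), (C_3 x C_3) : C_4 (6T10), PSL(2,5) (6T12) lacks at least one of them. Hence G = A_6 (6T15), of order 360.

A_6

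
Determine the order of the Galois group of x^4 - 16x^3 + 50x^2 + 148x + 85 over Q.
The degree of the splitting field over Q equals the order of the Galois group, so first determine the group. The polynomial is an irreducible quartic over Q and its discriminant is 253414656, which is not a perfect square, so the Galois group is not contained in A_4. The resolvent cubic y^3 - 50*y^2 - 2708*y - 26664 is irreducible over Q. An irreducible resolvent with non-square discriminant gives S_4. The Galois group S_4 (4T5) has order 24, so the splitting field has degree 24 over Q.

24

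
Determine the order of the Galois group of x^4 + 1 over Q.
The degree of the splitting field over Q equals the order of the Galois group, so first determine the group. The polynomial is an irreducible quartic over Q and its discriminant is 256 = 16^2, a perfect square, so the Galois group is contained in A_4. The resolvent cubic y^3 - 4*y splits completely over Q, which gives the Klein four-group V_4. The Galois group V_4 (4T2) has order 4, so the splitting field has degree 4 over Q.

4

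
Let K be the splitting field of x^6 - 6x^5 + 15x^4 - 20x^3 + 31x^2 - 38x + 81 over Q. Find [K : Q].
The degree of the splitting field over Q equals the order of the Galois group, so first determine the group. The polynomial f is an irreducible sextic over Q, so G = Gal(f/Q) is one of the 16 transitive subgroups 6T1, ..., 6T16 of S_6. The discriminant of f is -66039417143296, which is not a perfect square, so G is not contained in A_6. The transitive groups of degree 6 not contained in A_6 are: C_6 (6T1, order 6), S_3 (6T2, order 6), D_6 (6T3, order 12), C_3 x S_3 (6T5, order 18), A_4 x C_2 (6T6, order 24), S_4 (6T8, order 24), S_3 x S_3 (6T9, order 36), S_4 x C_2 (6T11, order 48), (S_3 x S_3) : C_2 (6T13, order 72), PGL(2,5) (6T14, order 120), S_6 (6T16, order 720). By Dedekind's theorem, for a prime p not dividing disc(f) the degrees of the irreducible factors of f mod p form the cycle type of an element of G. Factoring f modulo the 17 such primes p <= 67 (skipping 2, 31, which divide the discriminant), each new pattern first appears at: mod 3: f = (x)(x + 1)(x^4 + 2x^3 + x^2 + 1), pattern 4+1+1; mod 5: f = (x^3 + x^2 + 3x + 1)(x^3 + 3x^2 + 4x + 1), pattern 3+3; mod 7: f = (x^6 + x^5 + x^4 + x^3 + 3x^2 + 4x + 4), pattern 6; mod 11: f = (x^2 + 5)(x^2 + 7x + 9)(x^2 + 9x + 4), pattern 2+2+2; mod 13: f = (x^2 + 11x + 12)(x^4 + 9x^3 + 8x^2 + 5x + 10), pattern 4+2; mod 37: f = (x + 9)(x + 26)(x^2 + 16x + 10)(x^2 + 17x + 9), pattern 2+2+1+1; mod 47: f = (x + 9)(x + 17)(x + 28)(x + 36)(x^2 + 45x + 2), pattern 2+1+1+1+1. No other pattern occurs in this range, so the set of observed cycle types is {4+1+1, 3+3, 6, 2+2+2, 4+2, 2+2+1+1, 2+1+1+1+1}. The candidates containing elements of all these cycle types are S_4 x C_2 (6T11) of order 48, S_6 (6T16) of order 720; the others are excluded. The observed types are precisely the cycle types that occur in S_4 x C_2 (6T11) (apart from the identity). Each of the other remaining candidates has further cycle types, and by the Chebotarev density theorem the matching factorization patterns would occur for a proportion of primes equal to their share of the group: S_6 (6T16) additionally contains elements of type 5+1, 3+2+1, 3+1+1+1 (304 of its 720 elements, about 42% of primes). None of the 17 primes tested shows any such pattern (for each of these groups the chance of that is below 10^-4), which rules them out. Hence G = S_4 x C_2 (6T11), of order 48. The Galois group S_4 x C_2 (6T11) has order 48, so the splitting field has degree 48 over Q.

48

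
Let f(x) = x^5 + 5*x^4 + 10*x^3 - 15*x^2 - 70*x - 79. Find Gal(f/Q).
The polynomial f is an irreducible quintic over Q, so G = Gal(f/Q) is a transitive subgroup of S_5: one of C_5 (5T1, order 5), D_5 (5T2, order 10), F_20 (5T3, order 20), A_5 (5T4, order 60) or S_5 (5T5, order 120). The discriminant of f is 12189453125, which is not a perfect square, so G is not contained in A_5. The transitive groups of degree 5 not contained in A_5 are: F_20 (5T3, order 20), S_5 (5T5, order 120). By Dedekind's theorem, for a prime p not dividing disc(f) the degrees of the irreducible factors of f mod p form the cycle type of an element of G. Factoring f modulo the 18 such primes p <= 67 (skipping 5, which divides the discriminant), each new pattern first appears at: mod 2: f = (x + 1)(x^4 + x + 1), pattern 4+1; mod 11: f = (x^5 + 5x^4 + 10x^3 + 7x^2 + 7x + 9), pattern 5; mod 19: f = (x + 16)(x^2 + 2x + 6)(x^2 + 6x + 16), pattern 2+2+1; mod 31: f = (x + 2)(x + 7)(x + 8)(x + 24)(x + 26), pattern 1+1+1+1+1. No other pattern occurs in this range, so the set of observed cycle types is {4+1, 5, 2+2+1, 1+1+1+1+1}. The candidates containing elements of all these cycle types are F_20 (5T3) of order 20, S_5 (5T5) of order 120; the others are excluded. The observed types are precisely the cycle types that occur in F_20 (5T3). Each of the other remaining candidates has further cycle types, and by the Chebotarev density theorem the matching factorization patterns would occur for a proportion of primes equal to their share of the group: S_5 (5T5) additionally contains elements of type 3+2, 3+1+1, 2+1+1+1 (50 of its 120 elements, about 42% of primes). None of the 18 primes tested shows any such pattern (for each of these groups the chance of that is below 10^-4), which rules them out. Hence G = F_20 (5T3), of order 20.

F_20, the Frobenius group of order 20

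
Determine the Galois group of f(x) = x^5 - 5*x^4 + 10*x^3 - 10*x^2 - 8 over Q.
The polynomial f is an irreducible quintic over Q, so G = Gal(f/Q) is a transitive subgroup of S_5: one of C_5 (5T1, order 5), D_5 (5T2, order 10), F_20 (5T3, order 20), A_5 (5T4, order 60) or S_5 (5T5, order 120). The discriminant of f is 64000000 = 8000^2, a perfect square, so G is contained in A_5. The transitive groups of degree 5 contained in A_5 are: C_5 (5T1, order 5), D_5 (5T2, order 10), A_5 (5T4, order 60). By Dedekind's theorem, for a prime p not dividing disc(f) the degrees of the irreducible factors of f mod p form the cycle type of an element of G. Factoring f modulo the 23 such primes p <= 97 (skipping 2, 5, which divide the discriminant), each new pattern first appears at: mod 3: f = (x + 2)(x^2 + 1)(x^2 + 2x + 2), pattern 2+2+1; mod 7: f = (x^5 + 2x^4 + 3x^3 + 4x^2 + 6), pattern 5. No other pattern occurs in this range, so the set of observed cycle types is {2+2+1, 5}. The candidates containing elements of all these cycle types are D_5 (5T2) of order 10, A_5 (5T4) of order 60; the others are excluded. The observed types are precisely the cycle types that occur in D_5 (5T2) (apart from the identity). Each of the other remaining candidates has further cycle types, and by the Chebotarev density theorem the matching factorization patterns would occur for a proportion of primes equal to their share of the group: A_5 (5T4) additionally contains elements of type 3+1+1 (20 of its 60 elements, about 33% of primes). None of the 23 primes tested shows any such pattern (for each of these groups the chance of that is below 10^-4), which rules them out. Hence G = D_5 (5T2), of order 10.

D_5 (order 10)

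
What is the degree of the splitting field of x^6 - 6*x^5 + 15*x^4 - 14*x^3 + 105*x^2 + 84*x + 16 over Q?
The degree of the splitting field over Q equals the order of the Galois group, so first determine the group. The polynomial f is an irreducible sextic over Q, so G = Gal(f/Q) is one of the 16 transitive subgroups 6T1, ..., 6T16 of S_6. The discriminant of f is -941328478973952, which is not a perfect square, so G is not contained in A_6. The transitive groups of degree 6 not contained in A_6 are: C_6 (6T1, order 6), S_3 (6T2, order 6), D_6 (6T3, order 12), C_3 x S_3 (6T5, order 18), A_4 x C_2 (6T6, order 24), S_4 (6T8, order 24), S_3 x S_3 (6T9, order 36), S_4 x C_2 (6T11, order 48), (S_3 x S_3) : C_2 (6T13, order 72), PGL(2,5) (6T14, order 120), S_6 (6T16, order 720). By Dedekind's theorem, for a prime p not dividing disc(f) the degrees of the irreducible factors of f mod p form the cycle type of an element of G. Factoring f modulo the 23 such primes p <= 103 (skipping 2, 3, 17, 67, which divide the discriminant), each new pattern first appears at: mod 5: f = (x^2 + 2x + 4)(x^2 + 3x + 4)(x^2 + 4x + 1), pattern 2+2+2; mod 7: f = (x^3 + 4x^2 + x + 6)(x^3 + 4x^2 + 5x + 5), pattern 3+3; mod 61: f = (x + 20)(x + 27)(x + 42)(x + 45)(x + 47)(x + 57), pattern 1+1+1+1+1+1. No other pattern occurs in this range, so the set of observed cycle types is {2+2+2, 3+3, 1+1+1+1+1+1}. The candidates containing elements of all these cycle types are C_6 (6T1) of order 6, S_3 (6T2) of order 6, D_6 (6T3) of order 12, C_3 x S_3 (6T5) of order 18, A_4 x C_2 (6T6) of order 24, S_4 (6T8) of order 24, S_3 x S_3 (6T9) of order 36, S_4 x C_2 (6T11) of order 48, (S_3 x S_3) : C_2 (6T13) of order 72, PGL(2,5) (6T14) of order 120, S_6 (6T16) of order 720; the others are excluded. The observed types are precisely the cycle types that occur in S_3 (6T2). Each of the other remaining candidates has further cycle types, and by the Chebotarev density theorem the matching factorization patterns would occur for a proportion of primes equal to their share of the group: C_6 (6T1) additionally contains elements of type 6 (2 of its 6 elements, about 33% of primes); D_6 (6T3) additionally contains elements of type 6, 2+2+1+1 (5 of its 12 elements, about 42% of primes); C_3 x S_3 (6T5) additionally contains elements of type 6, 3+1+1+1 (10 of its 18 elements, about 56% of primes); A_4 x C_2 (6T6) additionally contains elements of type 6, 2+2+1+1, 2+1+1+1+1 (14 of its 24 elements, about 58% of primes); S_4 (6T8) additionally contains elements of type 4+1+1, 2+2+1+1 (9 of its 24 elements, about 38% of primes); S_3 x S_3 (6T9) additionally contains elements of type 6, 3+1+1+1, 2+2+1+1 (25 of its 36 elements, about 69% of primes); S_4 x C_2 (6T11) additionally contains elements of type 6, 4+2, 4+1+1, 2+2+1+1, 2+1+1+1+1 (32 of its 48 elements, about 67% of primes); (S_3 x S_3) : C_2 (6T13) additionally contains elements of type 6, 4+2, 3+2+1, 3+1+1+1, 2+2+1+1, 2+1+1+1+1 (61 of its 72 elements, about 85% of primes); PGL(2,5) (6T14) additionally contains elements of type 6, 5+1, 4+1+1, 2+2+1+1 (89 of its 120 elements, about 74% of primes); S_6 (6T16) additionally contains elements of type 6, 5+1, 4+2, 4+1+1, 3+2+1, 3+1+1+1, 2+2+1+1, 2+1+1+1+1 (664 of its 720 elements, about 92% of primes). None of the 23 primes tested shows any such pattern (for each of these groups the chance of that is below 10^-4), which rules them out. Hence G = S_3 (6T2), of order 6. The Galois group S_3 (6T2) has order 6, so the splitting field has degree 6 over Q.

6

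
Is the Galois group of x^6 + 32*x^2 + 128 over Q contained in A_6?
The polynomial is irreducible of degree 6 over Q. Its discriminant is -2693803488051200, which is not a perfect square. A Galois group lies in the alternating group exactly when the discriminant is a square in Q, so the Galois group (S_4 x C_2) is not contained in A_6.

No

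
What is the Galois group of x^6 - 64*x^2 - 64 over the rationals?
S_4 (order 24)

The polynomial f is an irreducible sextic over Q, so G = Gal(f/Q) is one of the 16 transitive subgroups 6T1, ..., 6T16 of S_6. The discriminant of f is 3603718079512576 = 60030976^2, a perfect square, so G is contained in A_6. The transitive groups of degree 6 contained in A_6 are: A_4 (6T4, order 12), S_4 (6T7, order 24), (C_3 x C_3) : C_4 (6T10, order 36), PSL(2,5) (6T12, order 60), A_6 (6T15, order 360). By Dedekind's theorem, for a prime p not dividing disc(f) the degrees of the irreducible factors of f mod p form the cycle type of an element of G. Factoring f modulo the 79 such primes p <= 419 (skipping 2, 229, which divide the discriminant), each new pattern first appears at: mod 3: f = (x^3 + x^2 + 2x + 1)(x^3 + 2x^2 + 2x + 2), pattern 3+3; mod 7: f = (x^2 + 2)(x^4 + 5x^2 + 3), pattern 4+2; mod 23: f = (x + 5)(x + 18)(x^2 + 2x + 3)(x^2 + 21x + 3), pattern 2+2+1+1; mod 193: f = (x + 7)(x + 13)(x + 19)(x + 174)(x + 180)(x + 186), pattern 1+1+1+1+1+1. No other pattern occurs in this range, so the set of observed cycle types is {3+3, 4+2, 2+2+1+1, 1+1+1+1+1+1}. The candidates containing elements of all these cycle types are S_4 (6T7) of order 24, (C_3 x C_3) : C_4 (6T10) of order 36, A_6 (6T15) of order 360; the others are excluded. The observed types are precisely the cycle types that occur in S_4 (6T7). Each of the other remaining candidates has further cycle types, and by the Chebotarev density theorem the matching factorization patterns would occur for a proportion of primes equal to their share of the group: (C_3 x C_3) : C_4 (6T10) additionally contains elements of type 3+1+1+1 (4 of its 36 elements, about 11% of primes); A_6 (6T15) additionally contains elements of type 5+1, 3+1+1+1 (184 of its 360 elements, about 51% of primes). None of the 79 primes tested shows any such pattern (for each of these groups the chance of that is below 10^-4), which rules them out. Hence G = S_4 (6T7), of order 24.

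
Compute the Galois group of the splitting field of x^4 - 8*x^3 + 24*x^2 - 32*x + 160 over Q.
The polynomial is an irreducible quartic over Q and its discriminant is 764411904 = 27648^2, a perfect square, so the Galois group is contained in A_4. The resolvent cubic y^3 - 24*y^2 - 384*y + 4096 splits completely over Q, which gives the Klein four-group V_4.

V_4, the Klein four-group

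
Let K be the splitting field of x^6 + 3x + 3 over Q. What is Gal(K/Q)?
The polynomial f is an irreducible sextic over Q, so G = Gal(f/Q) is one of the 16 transitive subgroups 6T1, ..., 6T16 of S_6. The discriminant of f is -9059283, which is not a perfect square, so G is not contained in A_6. The transitive groups of degree 6 not contained in A_6 are: C_6 (6T1, order 6), S_3 (6T2, order 6), D_6 (6T3, order 12), C_3 x S_3 (6T5, order 18), A_4 x C_2 (6T6, order 24), S_4 (6T8, order 24), S_3 x S_3 (6T9, order 36), S_4 x C_2 (6T11, order 48), (S_3 x S_3) : C_2 (6T13, order 72), PGL(2,5) (6T14, order 120), S_6 (6T16, order 720). By Dedekind's theorem, for a prime p not dividing disc(f) the degrees of the irreducible factors of f mod p form the cycle type of an element of G. Factoring f modulo the 28 such primes p <= 127 (skipping 3, 17, 43, which divide the discriminant), each new pattern first appears at: mod 2: f = (x^6 + x + 1), pattern 6; mod 7: f = (x + 6)(x^2 + 3x + 6)(x^3 + 5x^2 + x + 3), pattern 3+2+1; mod 11: f = (x^2 + 2x + 2)(x^4 + 9x^3 + 2x^2 + 7), pattern 4+2; mod 13: f = (x + 5)(x + 10)(x^2 + x + 3)(x^2 + 10x + 6), pattern 2+2+1+1; mod 61: f = (x + 2)(x + 4)(x + 10)(x + 21)(x^2 + 24x + 50), pattern 2+1+1+1+1; mod 97: f = (x + 10)(x + 12)(x + 49)(x^3 + 26x^2 + 60x + 34), pattern 3+1+1+1; mod 113: f = (x^2 + 4x + 10)(x^2 + 45x + 105)(x^2 + 64x + 72), pattern 2+2+2; mod 127: f = (x^3 + 39x^2 + 18x + 106)(x^3 + 88x^2 + 106x + 18), pattern 3+3. No other pattern occurs in this range, so the set of observed cycle types is {6, 3+2+1, 4+2, 2+2+1+1, 2+1+1+1+1, 3+1+1+1, 2+2+2, 3+3}. The candidates containing elements of all these cycle types are (S_3 x S_3) : C_2 (6T13) of order 72, S_6 (6T16) of order 720; the others are excluded. The observed types are precisely the cycle types that occur in (S_3 x S_3) : C_2 (6T13) (apart from the identity). Each of the other remaining candidates has further cycle types, and by the Chebotarev density theorem the matching factorization patterns would occur for a proportion of primes equal to their share of the group: S_6 (6T16) additionally contains elements of type 5+1, 4+1+1 (234 of its 720 elements, about 32% of primes). None of the 28 primes tested shows any such pattern (for each of these groups the chance of that is below 10^-4), which rules them out. Hence G = (S_3 x S_3) : C_2 (6T13), of order 72.

(S_3 x S_3) : C_2 (order 72)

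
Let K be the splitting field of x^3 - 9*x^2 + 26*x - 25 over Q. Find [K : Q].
The degree of the splitting field over Q equals the order of the Galois group, so first determine the group. The polynomial is an irreducible cubic over Q and its discriminant is -23, which is not a perfect square. For an irreducible cubic, a non-square discriminant gives Galois group S_3. The Galois group S_3 (3T2) has order 6, so the splitting field has degree 6 over Q.

6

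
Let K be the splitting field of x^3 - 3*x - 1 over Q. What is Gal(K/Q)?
3T1: C_3

The polynomial is an irreducible cubic over Q and its discriminant is 81 = 9^2, a perfect square. For an irreducible cubic, a square discriminant forces the Galois group to be A_3, the cyclic group of order 3.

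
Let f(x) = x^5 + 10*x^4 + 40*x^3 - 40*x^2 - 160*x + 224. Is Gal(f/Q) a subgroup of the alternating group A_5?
No

The polynomial is irreducible of degree 5 over Q. Its discriminant is 165888000000000, which is not a perfect square. A Galois group lies in the alternating group exactly when the discriminant is a square in Q, so the Galois group (F_20) is not contained in A_5.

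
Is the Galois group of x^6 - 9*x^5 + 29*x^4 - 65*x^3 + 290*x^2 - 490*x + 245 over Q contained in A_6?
The polynomial is irreducible of degree 6 over Q. Its discriminant is 598116723780625 = 24456425^2, a perfect square. A Galois group lies in the alternating group exactly when the discriminant is a square in Q, so the Galois group ((C_3 x C_3) : C_4) is contained in A_6.

Yes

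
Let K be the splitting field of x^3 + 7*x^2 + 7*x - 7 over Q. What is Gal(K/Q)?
The polynomial is an irreducible cubic over Q and its discriminant is 3136 = 56^2, a perfect square. For an irreducible cubic, a square discriminant forces the Galois group to be A_3, the cyclic group of order 3.

3T1: C_3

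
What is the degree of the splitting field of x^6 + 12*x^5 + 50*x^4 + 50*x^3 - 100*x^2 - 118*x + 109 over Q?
The degree of the splitting field over Q equals the order of the Galois group, so first determine the group. The polynomial f is an irreducible sextic over Q, so G = Gal(f/Q) is one of the 16 transitive subgroups 6T1, ..., 6T16 of S_6. The discriminant of f is 38875225000000 = 6235000^2, a perfect square, so G is contained in A_6. The transitive groups of degree 6 contained in A_6 are: A_4 (6T4, order 12), S_4 (6T7, order 24), (C_3 x C_3) : C_4 (6T10, order 36), PSL(2,5) (6T12, order 60), A_6 (6T15, order 360). By Dedekind's theorem, for a prime p not dividing disc(f) the degrees of the irreducible factors of f mod p form the cycle type of an element of G. Factoring f modulo the 19 such primes p <= 83 (skipping 2, 5, 29, 43, which divide the discriminant), each new pattern first appears at: mod 3: f = (x^2 + 1)(x^4 + x^2 + 2x + 1), pattern 4+2; mod 11: f = (x^3 + 2x^2 + x + 9)(x^3 + 10x^2 + 7x + 6), pattern 3+3; mod 19: f = (x + 3)(x + 17)(x^2 + 13x + 15)(x^2 + 17x + 18), pattern 2+2+1+1; mod 61: f = (x + 23)(x + 26)(x + 44)(x^3 + 41x^2 + 10x + 11), pattern 3+1+1+1. No other pattern occurs in this range, so the set of observed cycle types is {4+2, 3+3, 2+2+1+1, 3+1+1+1}. The candidates containing elements of all these cycle types are (C_3 x C_3) : C_4 (6T10) of order 36, A_6 (6T15) of order 360; the others are excluded. The observed types are precisely the cycle types that occur in (C_3 x C_3) : C_4 (6T10) (apart from the identity). Each of the other remaining candidates has further cycle types, and by the Chebotarev density theorem the matching factorization patterns would occur for a proportion of primes equal to their share of the group: A_6 (6T15) additionally contains elements of type 5+1 (144 of its 360 elements, about 40% of primes). None of the 19 primes tested shows any such pattern (for each of these groups the chance of that is below 10^-4), which rules them out. Hence G = (C_3 x C_3) : C_4 (6T10), of order 36. The Galois group (C_3 x C_3) : C_4 (6T10) has order 36, so the splitting field has degree 36 over Q.

36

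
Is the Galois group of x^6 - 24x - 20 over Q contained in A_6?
Yes

The polynomial is irreducible of degree 6 over Q. Its discriminant is 746496000000 = 864000^2, a perfect square. A Galois group lies in the alternating group exactly when the discriminant is a square in Q, so the Galois group (A_6) is contained in A_6.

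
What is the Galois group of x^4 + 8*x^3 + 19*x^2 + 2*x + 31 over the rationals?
C_4 (also written C4)

The polynomial is an irreducible quartic over Q and its discriminant is 29282000, which is not a perfect square, so the Galois group is not contained in A_4. The resolvent cubic y^3 - 19*y^2 - 108*y + 368 has exactly one rational root, so the Galois group is C_4 or D_4. The quartic becomes reducible over Q(sqrt(disc)), so the group is C_4.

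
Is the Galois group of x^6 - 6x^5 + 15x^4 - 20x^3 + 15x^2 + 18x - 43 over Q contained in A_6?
Yes

The polynomial is irreducible of degree 6 over Q. Its discriminant is 746496000000 = 864000^2, a perfect square. A Galois group lies in the alternating group exactly when the discriminant is a square in Q, so the Galois group (A_6) is contained in A_6.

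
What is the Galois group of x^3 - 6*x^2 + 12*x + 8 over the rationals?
The polynomial is an irreducible cubic over Q and its discriminant is -6912, which is not a perfect square. For an irreducible cubic, a non-square discriminant gives Galois group S_3.

S_3 (order 6)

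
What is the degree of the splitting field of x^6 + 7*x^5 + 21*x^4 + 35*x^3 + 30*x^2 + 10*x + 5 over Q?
The degree of the splitting field over Q equals the order of the Galois group, so first determine the group. The polynomial f is an irreducible sextic over Q, so G = Gal(f/Q) is one of the 16 transitive subgroups 6T1, ..., 6T16 of S_6. The discriminant of f is 525625 = 725^2, a perfect square, so G is contained in A_6. The transitive groups of degree 6 contained in A_6 are: A_4 (6T4, order 12), S_4 (6T7, order 24), (C_3 x C_3) : C_4 (6T10, order 36), PSL(2,5) (6T12, order 60), A_6 (6T15, order 360). By Dedekind's theorem, for a prime p not dividing disc(f) the degrees of the irreducible factors of f mod p form the cycle type of an element of G. Factoring f modulo the 19 such primes p <= 73 (skipping 5, 29, which divide the discriminant), each new pattern first appears at: mod 2: f = (x^2 + x + 1)(x^4 + x + 1), pattern 4+2; mod 11: f = (x^3 + 2x + 2)(x^3 + 7x^2 + 8x + 8), pattern 3+3; mod 19: f = (x + 12)(x + 13)(x^2 + 6x + 10)(x^2 + 14x + 12), pattern 2+2+1+1; mod 61: f = (x + 29)(x + 36)(x + 43)(x^3 + 21x^2 + 14x + 14), pattern 3+1+1+1. No other pattern occurs in this range, so the set of observed cycle types is {4+2, 3+3, 2+2+1+1, 3+1+1+1}. The candidates containing elements of all these cycle types are (C_3 x C_3) : C_4 (6T10) of order 36, A_6 (6T15) of order 360; the others are excluded. The observed types are precisely the cycle types that occur in (C_3 x C_3) : C_4 (6T10) (apart from the identity). Each of the other remaining candidates has further cycle types, and by the Chebotarev density theorem the matching factorization patterns would occur for a proportion of primes equal to their share of the group: A_6 (6T15) additionally contains elements of type 5+1 (144 of its 360 elements, about 40% of primes). None of the 19 primes tested shows any such pattern (for each of these groups the chance of that is below 10^-4), which rules them out. Hence G = (C_3 x C_3) : C_4 (6T10), of order 36. The Galois group (C_3 x C_3) : C_4 (6T10) has order 36, so the splitting field has degree 36 over Q.

36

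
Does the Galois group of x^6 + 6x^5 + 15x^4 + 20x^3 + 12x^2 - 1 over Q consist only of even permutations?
The polynomial is irreducible of degree 6 over Q. Its discriminant is -419904, which is not a perfect square. A Galois group lies in the alternating group exactly when the discriminant is a square in Q, so the Galois group (A_4 x C_2) is not contained in A_6.

No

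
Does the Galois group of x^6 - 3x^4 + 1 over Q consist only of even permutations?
No

The polynomial is irreducible of degree 6 over Q. Its discriminant is -419904, which is not a perfect square. A Galois group lies in the alternating group exactly when the discriminant is a square in Q, so the Galois group (A_4 x C_2) is not contained in A_6.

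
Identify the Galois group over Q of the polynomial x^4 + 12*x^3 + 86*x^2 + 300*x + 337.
The polynomial is an irreducible quartic over Q and its discriminant is -679477248, which is not a perfect square, so the Galois group is not contained in A_4. The resolvent cubic y^3 - 86*y^2 + 2252*y - 22600 has exactly one rational root, so the Galois group is C_4 or D_4. The quartic remains irreducible over Q(sqrt(disc)), so the group is D_4.

D_4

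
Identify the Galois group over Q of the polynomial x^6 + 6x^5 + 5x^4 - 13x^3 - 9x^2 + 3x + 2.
PSL(2,5) (order 60)

The polynomial f is an irreducible sextic over Q, so G = Gal(f/Q) is one of the 16 transitive subgroups 6T1, ..., 6T16 of S_6. The discriminant of f is 30991489 = 5567^2, a perfect square, so G is contained in A_6. The transitive groups of degree 6 contained in A_6 are: A_4 (6T4, order 12), S_4 (6T7, order 24), (C_3 x C_3) : C_4 (6T10, order 36), PSL(2,5) (6T12, order 60), A_6 (6T15, order 360). By Dedekind's theorem, for a prime p not dividing disc(f) the degrees of the irreducible factors of f mod p form the cycle type of an element of G. Factoring f modulo the 21 such primes p <= 79 (skipping 19, which divides the discriminant), each new pattern first appears at: mod 2: f = (x)(x^5 + x^3 + x^2 + x + 1), pattern 5+1; mod 7: f = (x^3 + x^2 + 3x + 1)(x^3 + 5x^2 + 4x + 2), pattern 3+3; mod 61: f = (x + 3)(x + 25)(x^2 + 48x + 25)(x^2 + 52x + 38), pattern 2+2+1+1. No other pattern occurs in this range, so the set of observed cycle types is {5+1, 3+3, 2+2+1+1}. The candidates containing elements of all these cycle types are PSL(2,5) (6T12) of order 60, A_6 (6T15) of order 360; the others are excluded. The observed types are precisely the cycle types that occur in PSL(2,5) (6T12) (apart from the identity). Each of the other remaining candidates has further cycle types, and by the Chebotarev density theorem the matching factorization patterns would occur for a proportion of primes equal to their share of the group: A_6 (6T15) additionally contains elements of type 4+2, 3+1+1+1 (130 of its 360 elements, about 36% of primes). None of the 21 primes tested shows any such pattern (for each of these groups the chance of that is below 10^-4), which rules them out. Hence G = PSL(2,5) (6T12), of order 60.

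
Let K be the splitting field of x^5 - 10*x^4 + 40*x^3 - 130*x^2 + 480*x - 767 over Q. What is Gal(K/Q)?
F_20, the Frobenius group of order 20

The polynomial f is an irreducible quintic over Q, so G = Gal(f/Q) is a transitive subgroup of S_5: one of C_5 (5T1, order 5), D_5 (5T2, order 10), F_20 (5T3, order 20), A_5 (5T4, order 60) or S_5 (5T5, order 120). The discriminant of f is 14867345703125, which is not a perfect square, so G is not contained in A_5. The transitive groups of degree 5 not contained in A_5 are: F_20 (5T3, order 20), S_5 (5T5, order 120). By Dedekind's theorem, for a prime p not dividing disc(f) the degrees of the irreducible factors of f mod p form the cycle type of an element of G. Factoring f modulo the 18 such primes p <= 71 (skipping 5, 31, which divide the discriminant), each new pattern first appears at: mod 2: f = (x + 1)(x^4 + x^3 + x^2 + x + 1), pattern 4+1; mod 11: f = (x^5 + x^4 + 7x^3 + 2x^2 + 7x + 3), pattern 5; mod 19: f = (x + 3)(x^2 + 10x + 4)(x^2 + 15x + 1), pattern 2+2+1. No other pattern occurs in this range, so the set of observed cycle types is {4+1, 5, 2+2+1}. The candidates containing elements of all these cycle types are F_20 (5T3) of order 20, S_5 (5T5) of order 120; the others are excluded. The observed types are precisely the cycle types that occur in F_20 (5T3) (apart from the identity). Each of the other remaining candidates has further cycle types, and by the Chebotarev density theorem the matching factorization patterns would occur for a proportion of primes equal to their share of the group: S_5 (5T5) additionally contains elements of type 3+2, 3+1+1, 2+1+1+1 (50 of its 120 elements, about 42% of primes). None of the 18 primes tested shows any such pattern (for each of these groups the chance of that is below 10^-4), which rules them out. Hence G = F_20 (5T3), of order 20.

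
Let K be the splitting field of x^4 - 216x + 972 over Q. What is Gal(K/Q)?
A_4 (order 12)

The polynomial is an irreducible quartic over Q and its discriminant is 176319369216 = 419904^2, a perfect square, so the Galois group is contained in A_4. The resolvent cubic y^3 - 3888*y - 46656 is irreducible over Q. An irreducible resolvent with square discriminant gives A_4.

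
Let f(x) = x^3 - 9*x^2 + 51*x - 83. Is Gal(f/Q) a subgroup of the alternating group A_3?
The polynomial is irreducible of degree 3 over Q. Its discriminant is -62208, which is not a perfect square. A Galois group lies in the alternating group exactly when the discriminant is a square in Q, so the Galois group (S_3) is not contained in A_3.

No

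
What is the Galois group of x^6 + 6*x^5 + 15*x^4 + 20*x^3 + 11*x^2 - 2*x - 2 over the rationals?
S_4 x C_2 (order 48)

The polynomial f is an irreducible sextic over Q, so G = Gal(f/Q) is one of the 16 transitive subgroups 6T1, ..., 6T16 of S_6. The discriminant of f is -3356224, which is not a perfect square, so G is not contained in A_6. The transitive groups of degree 6 not contained in A_6 are: C_6 (6T1, order 6), S_3 (6T2, order 6), D_6 (6T3, order 12), C_3 x S_3 (6T5, order 18), A_4 x C_2 (6T6, order 24), S_4 (6T8, order 24), S_3 x S_3 (6T9, order 36), S_4 x C_2 (6T11, order 48), (S_3 x S_3) : C_2 (6T13, order 72), PGL(2,5) (6T14, order 120), S_6 (6T16, order 720). By Dedekind's theorem, for a prime p not dividing disc(f) the degrees of the irreducible factors of f mod p form the cycle type of an element of G. Factoring f modulo the 67 such primes p <= 347 (skipping 2, 229, which divide the discriminant), each new pattern first appears at: mod 3: f = (x^6 + 2x^3 + 2x^2 + x + 1), pattern 6; mod 5: f = (x^3 + 4x + 2)(x^3 + x^2 + x + 4), pattern 3+3; mod 7: f = (x + 3)(x + 6)(x^4 + 4x^3 + 3x^2 + 5x + 3), pattern 4+1+1; mod 13: f = (x^2 + 2x + 6)(x^4 + 4x^3 + x^2 + 7x + 4), pattern 4+2; mod 23: f = (x^2 + 2x + 13)(x^2 + 7x + 1)(x^2 + 20x + 14), pattern 2+2+2; mod 29: f = (x + 11)(x + 20)(x^2 + x + 7)(x^2 + 3x + 9), pattern 2+2+1+1; mod 193: f = (x + 7)(x + 45)(x + 95)(x + 100)(x + 150)(x + 188), pattern 1+1+1+1+1+1; mod 347: f = (x + 4)(x + 152)(x + 197)(x + 345)(x^2 + 2x + 256), pattern 2+1+1+1+1. No other pattern occurs in this range, so the set of observed cycle types is {6, 3+3, 4+1+1, 4+2, 2+2+2, 2+2+1+1, 1+1+1+1+1+1, 2+1+1+1+1}. The candidates containing elements of all these cycle types are S_4 x C_2 (6T11) of order 48, S_6 (6T16) of order 720; the others are excluded. The observed types are precisely the cycle types that occur in S_4 x C_2 (6T11). Each of the other remaining candidates has further cycle types, and by the Chebotarev density theorem the matching factorization patterns would occur for a proportion of primes equal to their share of the group: S_6 (6T16) additionally contains elements of type 5+1, 3+2+1, 3+1+1+1 (304 of its 720 elements, about 42% of primes). None of the 67 primes tested shows any such pattern (for each of these groups the chance of that is below 10^-4), which rules them out. Hence G = S_4 x C_2 (6T11), of order 48.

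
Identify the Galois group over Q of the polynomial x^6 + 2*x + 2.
The polynomial f is an irreducible sextic over Q, so G = Gal(f/Q) is one of the 16 transitive subgroups 6T1, ..., 6T16 of S_6. The discriminant of f is -1292992, which is not a perfect square, so G is not contained in A_6. The transitive groups of degree 6 not contained in A_6 are: C_6 (6T1, order 6), S_3 (6T2, order 6), D_6 (6T3, order 12), C_3 x S_3 (6T5, order 18), A_4 x C_2 (6T6, order 24), S_4 (6T8, order 24), S_3 x S_3 (6T9, order 36), S_4 x C_2 (6T11, order 48), (S_3 x S_3) : C_2 (6T13, order 72), PGL(2,5) (6T14, order 120), S_6 (6T16, order 720). By Dedekind's theorem, for a prime p not dividing disc(f) the degrees of the irreducible factors of f mod p form the cycle type of an element of G. Factoring f modulo the 3 such primes p <= 7 (skipping 2, which divides the discriminant), each new pattern first appears at: mod 3: f = (x^6 + 2x + 2), pattern 6; mod 5: f = (x + 3)(x + 4)(x^4 + 3x^3 + 2x^2 + 1), pattern 4+1+1; mod 7: f = (x + 5)(x^2 + 4x + 5)(x^3 + 5x^2 + 4), pattern 3+2+1. No other pattern occurs in this range, so the set of observed cycle types is {6, 4+1+1, 3+2+1}. Among the candidates above, the only group containing elements of all these cycle types is S_6 (6T16); every other candidate lacks at least one of them. Hence G = S_6 (6T16), of order 720.

S_6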